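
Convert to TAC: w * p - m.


Break into single-operator statements:
t1 = w * p
t2 = t1 - m


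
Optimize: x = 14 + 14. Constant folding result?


14 + 14 = 28 at compile time
Optimized: x = 28


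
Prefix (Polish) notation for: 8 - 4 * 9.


'*' binds tighter: tree is (- 8 (* 4 9))
Prefix: - 8 * 4 9


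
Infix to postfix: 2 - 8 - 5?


Left to right (same or higher precedence on left)
Postfix: 2 8 - 5 -


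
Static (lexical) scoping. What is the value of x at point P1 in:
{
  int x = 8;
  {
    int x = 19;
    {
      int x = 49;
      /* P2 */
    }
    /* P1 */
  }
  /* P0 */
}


x declared in the same block as P1
x = 19


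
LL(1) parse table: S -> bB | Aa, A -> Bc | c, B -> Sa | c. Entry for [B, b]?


For [B, b]: 'b' ∈ FIRST(Sa)
Entry: B -> Sa


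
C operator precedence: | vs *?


'*' is multiplicative (level 10); '|' is bitwise OR (level 3)
Higher level binds tighter
'*' has higher precedence than '|'


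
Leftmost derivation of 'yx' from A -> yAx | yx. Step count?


Derivation: A => yx
Steps: 1


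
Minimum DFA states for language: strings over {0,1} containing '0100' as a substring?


KMP-style automaton: 4 progress states + 1 absorbing accept = 5
Minimal DFA: 5 states


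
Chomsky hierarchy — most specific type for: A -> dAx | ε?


Single nonterminal LHS, but d^n x^n is not regular
Classification: Type 2 (Context-Free)


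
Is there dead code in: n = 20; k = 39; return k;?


n is assigned but never read
Dead: 'n = 20'


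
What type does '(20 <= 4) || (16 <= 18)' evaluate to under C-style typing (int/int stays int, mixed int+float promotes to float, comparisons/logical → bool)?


Operand types: bool || bool
Rule: logical operators take bool operands and yield bool
Result type: bool


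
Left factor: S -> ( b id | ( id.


Common prefix: '('
Factored: S -> ( S', S' -> b id | id


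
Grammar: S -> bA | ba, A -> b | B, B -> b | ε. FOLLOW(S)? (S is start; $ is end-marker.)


$ ∈ FOLLOW(S). For each A -> αBβ: add FIRST(β)\{ε} to FOLLOW(B); if β nullable, add FOLLOW(A).
FOLLOW(S) = {$}


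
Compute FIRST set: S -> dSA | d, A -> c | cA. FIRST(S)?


Per alternative of S: FIRST(dSA) = {d}; FIRST(d) = {d}
FIRST(S) = {d}


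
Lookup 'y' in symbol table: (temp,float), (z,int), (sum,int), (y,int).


Lookup 'y' → type int


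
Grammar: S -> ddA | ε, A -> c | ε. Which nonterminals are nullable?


A nonterminal is nullable iff some alternative derives ε (directly, or every symbol in it is nullable)
Nullable: {A, S}


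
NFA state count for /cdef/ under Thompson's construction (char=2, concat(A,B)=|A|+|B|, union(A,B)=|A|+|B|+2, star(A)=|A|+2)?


Syntax tree has 4 char leaf(s), 0 union(s), 0 star(s)
chars contribute 4×2 = 8; each union adds +2; each star adds +2
Total: 8 + 0 + 0 = 8 states


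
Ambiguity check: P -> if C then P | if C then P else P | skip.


dangling else: 'if C then if C then skip else skip' parses two ways
Ambiguous


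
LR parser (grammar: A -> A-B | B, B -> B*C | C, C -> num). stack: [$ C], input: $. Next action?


'C' (not preceded by B*) is the handle for B -> C
Action: reduce (B -> C)


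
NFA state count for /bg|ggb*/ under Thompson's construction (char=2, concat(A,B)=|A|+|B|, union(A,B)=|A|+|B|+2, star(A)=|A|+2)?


Syntax tree has 5 char leaf(s), 1 union(s), 1 star(s)
chars contribute 5×2 = 10; each union adds +2; each star adds +2
Total: 10 + 2 + 2 = 14 states


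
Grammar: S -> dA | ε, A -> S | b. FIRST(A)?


Per alternative of A: FIRST(S) = {d, ε}; FIRST(b) = {b}
FIRST(A) = {b, d, ε}


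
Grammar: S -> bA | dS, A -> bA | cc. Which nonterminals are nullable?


A nonterminal is nullable iff some alternative derives ε (directly, or every symbol in it is nullable)
Nullable: {}


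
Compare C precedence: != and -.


'-' is additive (level 9); '!=' is equality (level 6)
Higher level binds tighter
'-' has higher precedence than '!='


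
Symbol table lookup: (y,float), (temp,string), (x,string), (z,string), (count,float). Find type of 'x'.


Lookup 'x' → type string


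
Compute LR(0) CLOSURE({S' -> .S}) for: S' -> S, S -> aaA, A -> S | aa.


Start: S' -> .S
For each item with dot before a nonterminal B, add B -> .γ for every B-production
Closure: [S' -> .S, S -> .aaA]


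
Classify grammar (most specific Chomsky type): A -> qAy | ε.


Single nonterminal LHS, but q^n y^n is not regular
Classification: Type 2 (Context-Free)


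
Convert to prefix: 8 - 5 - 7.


left-to-right (same/higher precedence on left): tree is (- (- 8 5) 7)
Prefix: - - 8 5 7


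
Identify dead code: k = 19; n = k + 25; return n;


k is read by n's definition; n is returned
No dead code


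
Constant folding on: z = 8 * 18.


8 * 18 = 144 at compile time
Optimized: z = 144


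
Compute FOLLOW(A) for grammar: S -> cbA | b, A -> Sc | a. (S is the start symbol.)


$ ∈ FOLLOW(S). For each A -> αBβ: add FIRST(β)\{ε} to FOLLOW(B); if β nullable, add FOLLOW(A).
FOLLOW(A) = {$, c}


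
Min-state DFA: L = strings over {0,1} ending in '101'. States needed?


Track the longest suffix of input matching a prefix of '101': 4 classes (prefixes of length 0..3)
Minimal DFA: 4 states


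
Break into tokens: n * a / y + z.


Scan left to right, longest-match per lexeme
Tokens: ID(n), OP(*), ID(a), OP(/), ID(y), OP(+), ID(z)


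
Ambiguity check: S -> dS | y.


right-linear, alternatives start with distinct terminals 'd' vs 'y': unique leftmost derivation
Unambiguous


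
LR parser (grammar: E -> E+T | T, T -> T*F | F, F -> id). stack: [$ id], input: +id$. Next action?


'id' on top is the handle for F -> id
Action: reduce (F -> id)


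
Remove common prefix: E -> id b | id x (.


Common prefix: 'id'
Factored: E -> id E', E' -> b | x (


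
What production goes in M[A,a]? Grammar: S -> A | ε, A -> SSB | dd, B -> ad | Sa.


For [A, a]: 'a' ∈ FIRST(SSB)
Entry: A -> SSB


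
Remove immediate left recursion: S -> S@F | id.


Left-recursive alternatives: S@F; non-recursive: id
Introduce S': S -> idS', S' -> @FS' | ε


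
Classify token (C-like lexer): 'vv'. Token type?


Pattern: letter/underscore followed by alphanumerics, not a keyword
Type: IDENTIFIER


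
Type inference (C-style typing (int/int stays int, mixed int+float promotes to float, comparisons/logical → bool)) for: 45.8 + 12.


Operand types: float + int
Rule: mixed int/float promotes to float; int/int stays int
Result type: float


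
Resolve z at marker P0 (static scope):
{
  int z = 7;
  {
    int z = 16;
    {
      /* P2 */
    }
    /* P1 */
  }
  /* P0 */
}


z declared in the same block as P0
z = 7


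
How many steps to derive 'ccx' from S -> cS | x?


Derivation: S => cS => ccS => ccx
Steps: 3


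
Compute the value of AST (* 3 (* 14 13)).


Evaluate inner: (* 14 13) = 182
Evaluate root: (* 3 182) = 546
Result: 546


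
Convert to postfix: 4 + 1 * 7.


* has higher precedence, evaluate 1*7 first
Postfix: 4 1 7 * +


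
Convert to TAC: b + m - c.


Break into single-operator statements:
t1 = b + m
t2 = t1 - c


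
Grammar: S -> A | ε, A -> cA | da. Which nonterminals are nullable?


A nonterminal is nullable iff some alternative derives ε (directly, or every symbol in it is nullable)
Nullable: {S}


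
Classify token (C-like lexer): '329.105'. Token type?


Pattern: digits with a decimal point
Type: FLOAT_LITERAL


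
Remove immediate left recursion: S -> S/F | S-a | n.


Left-recursive alternatives: S/F, S-a; non-recursive: n
Introduce S': S -> nS', S' -> /FS' | -aS' | ε


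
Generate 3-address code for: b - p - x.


Break into single-operator statements:
t1 = b - p
t2 = t1 - x


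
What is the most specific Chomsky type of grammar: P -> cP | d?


Right-linear: every RHS is a terminal or a terminal followed by one nonterminal
Classification: Type 3 (Regular)


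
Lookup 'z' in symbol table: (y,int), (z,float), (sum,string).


Lookup 'z' → type float


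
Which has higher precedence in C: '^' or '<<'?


'<<' is shift (level 8); '^' is bitwise XOR (level 4)
Higher level binds tighter
'<<' has higher precedence than '^'


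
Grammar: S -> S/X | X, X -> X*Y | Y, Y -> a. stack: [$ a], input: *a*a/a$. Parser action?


'a' on top is the handle for Y -> a
Action: reduce (Y -> a)


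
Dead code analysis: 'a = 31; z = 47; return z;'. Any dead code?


a is assigned but never read
Dead: 'a = 31'


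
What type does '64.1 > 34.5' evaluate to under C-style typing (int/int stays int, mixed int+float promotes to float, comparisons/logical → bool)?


Operand types: float > float
Rule: comparison yields bool
Result type: bool


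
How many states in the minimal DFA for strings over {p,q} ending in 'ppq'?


Track the longest suffix of input matching a prefix of 'ppq': 4 classes (prefixes of length 0..3)
Minimal DFA: 4 states


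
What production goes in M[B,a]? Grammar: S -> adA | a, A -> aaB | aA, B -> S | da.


For [B, a]: 'a' ∈ FIRST(S)
Entry: B -> S


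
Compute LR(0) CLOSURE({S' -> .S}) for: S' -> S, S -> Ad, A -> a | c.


Start: S' -> .S
For each item with dot before a nonterminal B, add B -> .γ for every B-production
Closure: [S' -> .S, S -> .Ad, A -> .a, A -> .c]


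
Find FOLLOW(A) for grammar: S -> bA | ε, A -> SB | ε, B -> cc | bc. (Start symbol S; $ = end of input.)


$ ∈ FOLLOW(S). For each A -> αBβ: add FIRST(β)\{ε} to FOLLOW(B); if β nullable, add FOLLOW(A).
FOLLOW(A) = {$, b, c}


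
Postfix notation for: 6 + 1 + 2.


Left to right (same or higher precedence on left)
Postfix: 6 1 + 2 +


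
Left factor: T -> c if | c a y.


Common prefix: 'c'
Factored: T -> c T', T' -> if | a y


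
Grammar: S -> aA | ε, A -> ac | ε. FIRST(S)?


Per alternative of S: FIRST(aA) = {a}; FIRST(ε) = {ε}
FIRST(S) = {a, ε}


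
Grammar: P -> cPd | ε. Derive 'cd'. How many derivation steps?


Derivation: P => cPd => cd
Steps: 2


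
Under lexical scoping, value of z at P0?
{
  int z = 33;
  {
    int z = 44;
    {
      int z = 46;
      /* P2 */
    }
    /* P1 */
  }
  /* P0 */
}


z declared in the same block as P0
z = 33


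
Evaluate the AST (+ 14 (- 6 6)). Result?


Evaluate inner: (- 6 6) = 0
Evaluate root: (+ 14 0) = 14
Result: 14


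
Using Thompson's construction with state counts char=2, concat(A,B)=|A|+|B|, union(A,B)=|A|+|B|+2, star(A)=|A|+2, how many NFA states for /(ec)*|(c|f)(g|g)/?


Syntax tree has 6 char leaf(s), 3 union(s), 1 star(s)
chars contribute 6×2 = 12; each union adds +2; each star adds +2
Total: 12 + 6 + 2 = 20 states


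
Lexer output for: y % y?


Scan left to right, longest-match per lexeme
Tokens: ID(y), OP(%), ID(y)


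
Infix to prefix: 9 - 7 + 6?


left-to-right (same/higher precedence on left): tree is (+ (- 9 7) 6)
Prefix: + - 9 7 6


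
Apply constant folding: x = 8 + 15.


8 + 15 = 23 at compile time
Optimized: x = 23


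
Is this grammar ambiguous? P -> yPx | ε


balanced y^n…x^n: each string has a unique parse
Unambiguous


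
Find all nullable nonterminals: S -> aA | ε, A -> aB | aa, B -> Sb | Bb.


A nonterminal is nullable iff some alternative derives ε (directly, or every symbol in it is nullable)
Nullable: {S}


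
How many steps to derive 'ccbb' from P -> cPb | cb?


Derivation: P => cPb => ccbb
Steps: 2


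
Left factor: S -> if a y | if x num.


Common prefix: 'if'
Factored: S -> if S', S' -> a y | x num


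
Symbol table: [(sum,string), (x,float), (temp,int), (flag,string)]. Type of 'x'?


Lookup 'x' → type float


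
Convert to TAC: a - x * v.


Break into single-operator statements:
t1 = x * v
t2 = a - t1


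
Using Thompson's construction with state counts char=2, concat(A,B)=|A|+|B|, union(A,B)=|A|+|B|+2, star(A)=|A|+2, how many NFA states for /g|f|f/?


Syntax tree has 3 char leaf(s), 2 union(s), 0 star(s)
chars contribute 3×2 = 6; each union adds +2; each star adds +2
Total: 6 + 4 + 0 = 10 states


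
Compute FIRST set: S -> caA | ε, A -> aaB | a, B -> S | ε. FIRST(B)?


Per alternative of B: FIRST(S) = {c, ε}; FIRST(ε) = {ε}
FIRST(B) = {c, ε}


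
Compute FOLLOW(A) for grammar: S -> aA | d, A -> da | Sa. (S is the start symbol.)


$ ∈ FOLLOW(S). For each A -> αBβ: add FIRST(β)\{ε} to FOLLOW(B); if β nullable, add FOLLOW(A).
FOLLOW(A) = {$, a}


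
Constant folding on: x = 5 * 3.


5 * 3 = 15 at compile time
Optimized: x = 15


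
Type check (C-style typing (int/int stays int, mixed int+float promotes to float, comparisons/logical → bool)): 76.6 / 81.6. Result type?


Operand types: float / float
Rule: mixed int/float promotes to float; int/int stays int
Result type: float


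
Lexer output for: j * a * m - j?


Scan left to right, longest-match per lexeme
Tokens: ID(j), OP(*), ID(a), OP(*), ID(m), OP(-), ID(j)


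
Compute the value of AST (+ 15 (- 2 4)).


Evaluate inner: (- 2 4) = -2
Evaluate root: (+ 15 -2) = 13
Result: 13


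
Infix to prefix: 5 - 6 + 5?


left-to-right (same/higher precedence on left): tree is (+ (- 5 6) 5)
Prefix: + - 5 6 5


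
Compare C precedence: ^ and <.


'<' is relational (level 7); '^' is bitwise XOR (level 4)
Higher level binds tighter
'<' has higher precedence than '^'


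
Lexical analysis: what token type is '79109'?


Pattern: digits only
Type: INTEGER_LITERAL


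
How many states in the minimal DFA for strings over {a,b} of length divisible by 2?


Track length mod 2: states 0..1, accept at 0
Minimal DFA: 2 states


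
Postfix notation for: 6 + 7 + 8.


Left to right (same or higher precedence on left)
Postfix: 6 7 + 8 +


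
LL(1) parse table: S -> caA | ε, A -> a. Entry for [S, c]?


For [S, c]: 'c' ∈ FIRST(caA)
Entry: S -> caA


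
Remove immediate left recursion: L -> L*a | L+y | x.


Left-recursive alternatives: L*a, L+y; non-recursive: x
Introduce L': L -> xL', L' -> *aL' | +yL' | ε


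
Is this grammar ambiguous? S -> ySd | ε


balanced y^n…d^n: each string has a unique parse
Unambiguous


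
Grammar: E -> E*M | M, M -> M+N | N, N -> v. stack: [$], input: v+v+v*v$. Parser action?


no handle on stack; shift 'v'
Action: shift


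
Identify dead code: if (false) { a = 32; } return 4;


condition is constant false, so the whole block is unreachable
Dead: 'if (false) { a = 32; }'


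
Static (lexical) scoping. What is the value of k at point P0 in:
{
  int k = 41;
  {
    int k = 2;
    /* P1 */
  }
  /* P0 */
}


k declared in the same block as P0
k = 41


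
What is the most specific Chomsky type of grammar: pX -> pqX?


LHS has context (more than one symbol) and |LHS| ≤ |RHS|
Classification: Type 1 (Context-Sensitive)


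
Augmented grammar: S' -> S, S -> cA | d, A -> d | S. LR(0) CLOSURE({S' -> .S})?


Start: S' -> .S
For each item with dot before a nonterminal B, add B -> .γ for every B-production
Closure: [S' -> .S, S -> .cA, S -> .d]


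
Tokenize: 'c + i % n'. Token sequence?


Scan left to right, longest-match per lexeme
Tokens: ID(c), OP(+), ID(i), OP(%), ID(n)


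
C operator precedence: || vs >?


'>' is relational (level 7); '||' is logical OR (level 1)
Higher level binds tighter
'>' has higher precedence than '||'


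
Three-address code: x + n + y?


Break into single-operator statements:
t1 = x + n
t2 = t1 + y


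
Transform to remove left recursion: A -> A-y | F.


Left-recursive alternatives: A-y; non-recursive: F
Introduce A': A -> FA', A' -> -yA' | ε


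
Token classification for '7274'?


Pattern: digits only
Type: INTEGER_LITERAL


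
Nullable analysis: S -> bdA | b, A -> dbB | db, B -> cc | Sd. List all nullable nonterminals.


A nonterminal is nullable iff some alternative derives ε (directly, or every symbol in it is nullable)
Nullable: {}


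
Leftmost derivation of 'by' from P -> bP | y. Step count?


Derivation: P => bP => by
Steps: 2


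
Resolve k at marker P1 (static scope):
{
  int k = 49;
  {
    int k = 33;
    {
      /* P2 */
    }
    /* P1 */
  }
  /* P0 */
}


k declared in the same block as P1
k = 33


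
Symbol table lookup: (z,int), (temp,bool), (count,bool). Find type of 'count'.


Lookup 'count' → type bool


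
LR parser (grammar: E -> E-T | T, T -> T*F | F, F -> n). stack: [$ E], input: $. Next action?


start symbol E on stack, input exhausted
Action: accept


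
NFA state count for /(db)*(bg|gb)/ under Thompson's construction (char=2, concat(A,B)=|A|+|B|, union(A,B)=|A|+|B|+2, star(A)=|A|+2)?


Syntax tree has 6 char leaf(s), 1 union(s), 1 star(s)
chars contribute 6×2 = 12; each union adds +2; each star adds +2
Total: 12 + 2 + 2 = 16 states


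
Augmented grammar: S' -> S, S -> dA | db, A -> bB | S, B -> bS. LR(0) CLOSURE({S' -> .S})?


Start: S' -> .S
For each item with dot before a nonterminal B, add B -> .γ for every B-production
Closure: [S' -> .S, S -> .dA, S -> .db]


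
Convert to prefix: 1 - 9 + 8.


left-to-right (same/higher precedence on left): tree is (+ (- 1 9) 8)
Prefix: + - 1 9 8


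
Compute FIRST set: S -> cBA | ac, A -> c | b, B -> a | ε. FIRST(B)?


Per alternative of B: FIRST(a) = {a}; FIRST(ε) = {ε}
FIRST(B) = {a, ε}


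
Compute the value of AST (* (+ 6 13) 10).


Evaluate inner: (+ 6 13) = 19
Evaluate root: (* 19 10) = 190
Result: 190


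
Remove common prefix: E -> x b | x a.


Common prefix: 'x'
Factored: E -> x E', E' -> b | a


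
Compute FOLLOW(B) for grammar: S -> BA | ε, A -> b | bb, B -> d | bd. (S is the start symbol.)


$ ∈ FOLLOW(S). For each A -> αBβ: add FIRST(β)\{ε} to FOLLOW(B); if β nullable, add FOLLOW(A).
FOLLOW(B) = {b}


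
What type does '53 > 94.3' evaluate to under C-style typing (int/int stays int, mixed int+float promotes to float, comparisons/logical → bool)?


Operand types: int > float
Rule: comparison yields bool
Result type: bool


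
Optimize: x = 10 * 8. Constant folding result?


10 * 8 = 80 at compile time
Optimized: x = 80


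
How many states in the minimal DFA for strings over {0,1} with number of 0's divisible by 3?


Track (count of 0) mod 3: states 0..2, accept at 0
Minimal DFA: 3 states


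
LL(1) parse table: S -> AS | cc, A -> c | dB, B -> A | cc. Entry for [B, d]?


For [B, d]: 'd' ∈ FIRST(A)
Entry: B -> A


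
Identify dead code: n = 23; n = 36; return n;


first assignment to n is overwritten before any read
Dead: 'n = 23'


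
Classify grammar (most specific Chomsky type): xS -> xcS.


LHS has context (more than one symbol) and |LHS| ≤ |RHS|
Classification: Type 1 (Context-Sensitive)


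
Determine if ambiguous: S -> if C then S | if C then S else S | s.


dangling else: 'if C then if C then s else s' parses two ways
Ambiguous


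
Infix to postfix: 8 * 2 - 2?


Left to right (same or higher precedence on left)
Postfix: 8 2 * 2 -


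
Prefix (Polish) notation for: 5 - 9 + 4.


left-to-right (same/higher precedence on left): tree is (+ (- 5 9) 4)
Prefix: + - 5 9 4


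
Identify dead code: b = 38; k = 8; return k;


b is assigned but never read
Dead: 'b = 38'


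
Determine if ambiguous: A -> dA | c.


right-linear, alternatives start with distinct terminals 'd' vs 'c': unique leftmost derivation
Unambiguous


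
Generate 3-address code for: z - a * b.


Break into single-operator statements:
t1 = a * b
t2 = z - t1


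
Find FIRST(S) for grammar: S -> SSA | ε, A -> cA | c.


Per alternative of S: FIRST(SSA) = {c}; FIRST(ε) = {ε}
FIRST(S) = {c, ε}


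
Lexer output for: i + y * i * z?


Scan left to right, longest-match per lexeme
Tokens: ID(i), OP(+), ID(y), OP(*), ID(i), OP(*), ID(z)


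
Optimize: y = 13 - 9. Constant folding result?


13 - 9 = 4 at compile time
Optimized: y = 4


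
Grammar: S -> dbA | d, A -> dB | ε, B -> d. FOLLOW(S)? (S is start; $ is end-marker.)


$ ∈ FOLLOW(S). For each A -> αBβ: add FIRST(β)\{ε} to FOLLOW(B); if β nullable, add FOLLOW(A).
FOLLOW(S) = {$}


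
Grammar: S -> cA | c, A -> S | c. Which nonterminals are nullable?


A nonterminal is nullable iff some alternative derives ε (directly, or every symbol in it is nullable)
Nullable: {}


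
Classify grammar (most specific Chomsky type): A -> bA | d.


Right-linear: every RHS is a terminal or a terminal followed by one nonterminal
Classification: Type 3 (Regular)


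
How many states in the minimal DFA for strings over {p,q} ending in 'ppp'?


Track the longest suffix of input matching a prefix of 'ppp': 4 classes (prefixes of length 0..3)
Minimal DFA: 4 states


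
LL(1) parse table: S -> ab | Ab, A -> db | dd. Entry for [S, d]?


For [S, d]: 'd' ∈ FIRST(Ab)
Entry: S -> Ab


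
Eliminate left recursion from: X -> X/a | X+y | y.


Left-recursive alternatives: X/a, X+y; non-recursive: y
Introduce X': X -> yX', X' -> /aX' | +yX' | ε


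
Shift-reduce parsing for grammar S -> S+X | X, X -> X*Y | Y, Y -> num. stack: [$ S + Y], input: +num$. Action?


'Y' (not preceded by X*) is the handle for X -> Y
Action: reduce (X -> Y)


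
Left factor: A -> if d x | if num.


Common prefix: 'if'
Factored: A -> if A', A' -> d x | num


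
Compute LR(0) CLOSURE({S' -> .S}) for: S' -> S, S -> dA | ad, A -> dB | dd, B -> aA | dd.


Start: S' -> .S
For each item with dot before a nonterminal B, add B -> .γ for every B-production
Closure: [S' -> .S, S -> .dA, S -> .ad]


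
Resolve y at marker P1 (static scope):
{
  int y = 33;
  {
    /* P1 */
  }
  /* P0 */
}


P1's block does not declare y; resolves to the enclosing declaration at depth 0
y = 33


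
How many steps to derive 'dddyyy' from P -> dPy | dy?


Derivation: P => dPy => ddPyy => dddyyy
Steps: 3


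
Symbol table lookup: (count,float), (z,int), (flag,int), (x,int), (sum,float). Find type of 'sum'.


Lookup 'sum' → type float


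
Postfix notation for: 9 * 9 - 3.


Left to right (same or higher precedence on left)
Postfix: 9 9 * 3 -


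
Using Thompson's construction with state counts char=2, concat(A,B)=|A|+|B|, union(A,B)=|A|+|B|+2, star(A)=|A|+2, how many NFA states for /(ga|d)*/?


Syntax tree has 3 char leaf(s), 1 union(s), 1 star(s)
chars contribute 3×2 = 6; each union adds +2; each star adds +2
Total: 6 + 2 + 2 = 10 states


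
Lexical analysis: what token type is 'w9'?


Pattern: letter/underscore followed by alphanumerics, not a keyword
Type: IDENTIFIER


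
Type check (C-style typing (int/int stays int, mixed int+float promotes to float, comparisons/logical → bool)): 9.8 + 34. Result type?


Operand types: float + int
Rule: mixed int/float promotes to float; int/int stays int
Result type: float


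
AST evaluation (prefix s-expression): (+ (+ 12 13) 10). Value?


Evaluate inner: (+ 12 13) = 25
Evaluate root: (+ 25 10) = 35
Result: 35


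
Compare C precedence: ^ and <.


'<' is relational (level 7); '^' is bitwise XOR (level 4)
Higher level binds tighter
'<' has higher precedence than '^'


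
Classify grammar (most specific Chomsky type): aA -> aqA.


LHS has context (more than one symbol) and |LHS| ≤ |RHS|
Classification: Type 1 (Context-Sensitive)


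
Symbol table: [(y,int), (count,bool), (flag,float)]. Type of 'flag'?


Lookup 'flag' → type float


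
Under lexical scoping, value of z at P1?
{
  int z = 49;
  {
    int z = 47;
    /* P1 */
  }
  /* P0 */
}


z declared in the same block as P1
z = 47


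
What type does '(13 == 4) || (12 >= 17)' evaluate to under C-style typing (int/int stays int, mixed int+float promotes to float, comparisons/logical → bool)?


Operand types: bool || bool
Rule: logical operators take bool operands and yield bool
Result type: bool


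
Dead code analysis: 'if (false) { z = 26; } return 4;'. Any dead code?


condition is constant false, so the whole block is unreachable
Dead: 'if (false) { z = 26; }'


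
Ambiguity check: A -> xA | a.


right-linear, alternatives start with distinct terminals 'x' vs 'a': unique leftmost derivation
Unambiguous


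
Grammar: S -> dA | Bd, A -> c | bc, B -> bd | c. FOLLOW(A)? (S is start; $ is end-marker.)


$ ∈ FOLLOW(S). For each A -> αBβ: add FIRST(β)\{ε} to FOLLOW(B); if β nullable, add FOLLOW(A).
FOLLOW(A) = {$}


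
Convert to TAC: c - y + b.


Break into single-operator statements:
t1 = c - y
t2 = t1 + b


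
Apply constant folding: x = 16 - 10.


16 - 10 = 6 at compile time
Optimized: x = 6


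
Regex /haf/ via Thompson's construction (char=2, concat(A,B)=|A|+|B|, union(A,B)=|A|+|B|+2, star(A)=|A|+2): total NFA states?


Syntax tree has 3 char leaf(s), 0 union(s), 0 star(s)
chars contribute 3×2 = 6; each union adds +2; each star adds +2
Total: 6 + 0 + 0 = 6 states


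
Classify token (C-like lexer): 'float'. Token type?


Pattern: reserved word
Type: KEYWORD


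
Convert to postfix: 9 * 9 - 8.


Left to right (same or higher precedence on left)
Postfix: 9 9 * 8 -


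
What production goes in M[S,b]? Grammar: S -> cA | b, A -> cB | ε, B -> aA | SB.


For [S, b]: 'b' ∈ FIRST(b)
Entry: S -> b


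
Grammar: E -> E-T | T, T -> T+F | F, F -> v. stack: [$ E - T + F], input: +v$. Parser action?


handle 'T+F' on top
Action: reduce (T -> T+F)


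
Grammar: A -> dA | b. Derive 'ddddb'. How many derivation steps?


Derivation: A => dA => ddA => dddA => ddddA => ddddb
Steps: 5


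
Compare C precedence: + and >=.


'+' is additive (level 9); '>=' is relational (level 7)
Higher level binds tighter
'+' has higher precedence than '>='


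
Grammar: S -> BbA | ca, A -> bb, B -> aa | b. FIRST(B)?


Per alternative of B: FIRST(aa) = {a}; FIRST(b) = {b}
FIRST(B) = {a, b}


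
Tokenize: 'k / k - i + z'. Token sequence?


Scan left to right, longest-match per lexeme
Tokens: ID(k), OP(/), ID(k), OP(-), ID(i), OP(+), ID(z)


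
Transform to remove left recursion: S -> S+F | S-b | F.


Left-recursive alternatives: S+F, S-b; non-recursive: F
Introduce S': S -> FS', S' -> +FS' | -bS' | ε


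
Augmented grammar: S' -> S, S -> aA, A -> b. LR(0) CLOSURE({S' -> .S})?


Start: S' -> .S
For each item with dot before a nonterminal B, add B -> .γ for every B-production
Closure: [S' -> .S, S -> .aA]


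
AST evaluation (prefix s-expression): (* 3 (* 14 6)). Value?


Evaluate inner: (* 14 6) = 84
Evaluate root: (* 3 84) = 252
Result: 252


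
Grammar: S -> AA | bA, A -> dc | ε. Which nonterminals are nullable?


A nonterminal is nullable iff some alternative derives ε (directly, or every symbol in it is nullable)
Nullable: {A, S}


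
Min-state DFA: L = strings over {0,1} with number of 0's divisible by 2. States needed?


Track (count of 0) mod 2: states 0..1, accept at 0
Minimal DFA: 2 states


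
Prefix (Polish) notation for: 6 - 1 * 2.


'*' binds tighter: tree is (- 6 (* 1 2))
Prefix: - 6 * 1 2


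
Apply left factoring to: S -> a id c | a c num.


Common prefix: 'a'
Factored: S -> a S', S' -> id c | c num


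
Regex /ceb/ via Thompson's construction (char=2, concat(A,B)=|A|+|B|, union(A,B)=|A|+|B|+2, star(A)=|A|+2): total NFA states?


Syntax tree has 3 char leaf(s), 0 union(s), 0 star(s)
chars contribute 3×2 = 6; each union adds +2; each star adds +2
Total: 6 + 0 + 0 = 6 states


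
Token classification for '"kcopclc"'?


Pattern: double-quoted sequence
Type: STRING_LITERAL


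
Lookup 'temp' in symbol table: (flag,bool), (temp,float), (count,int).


Lookup 'temp' → type float


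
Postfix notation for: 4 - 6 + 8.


Left to right (same or higher precedence on left)
Postfix: 4 6 - 8 +


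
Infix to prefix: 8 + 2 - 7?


left-to-right (same/higher precedence on left): tree is (- (+ 8 2) 7)
Prefix: - + 8 2 7


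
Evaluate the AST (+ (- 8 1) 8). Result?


Evaluate inner: (- 8 1) = 7
Evaluate root: (+ 7 8) = 15
Result: 15


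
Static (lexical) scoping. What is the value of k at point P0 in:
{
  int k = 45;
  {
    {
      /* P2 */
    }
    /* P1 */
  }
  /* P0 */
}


k declared in the same block as P0
k = 45


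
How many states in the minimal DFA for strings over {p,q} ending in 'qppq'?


Track the longest suffix of input matching a prefix of 'qppq': 5 classes (prefixes of length 0..4)
Minimal DFA: 5 states


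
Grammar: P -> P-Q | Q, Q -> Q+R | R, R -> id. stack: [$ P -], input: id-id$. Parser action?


no handle ('P-' is not any RHS); shift 'id'
Action: shift


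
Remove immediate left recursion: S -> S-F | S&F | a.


Left-recursive alternatives: S-F, S&F; non-recursive: a
Introduce S': S -> aS', S' -> -FS' | &FS' | ε


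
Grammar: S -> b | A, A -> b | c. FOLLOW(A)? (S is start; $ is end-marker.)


$ ∈ FOLLOW(S). For each A -> αBβ: add FIRST(β)\{ε} to FOLLOW(B); if β nullable, add FOLLOW(A).
FOLLOW(A) = {$}


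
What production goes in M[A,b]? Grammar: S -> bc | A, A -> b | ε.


For [A, b]: 'b' ∈ FIRST(b)
Entry: A -> b


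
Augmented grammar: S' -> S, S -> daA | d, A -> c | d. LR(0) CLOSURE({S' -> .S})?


Start: S' -> .S
For each item with dot before a nonterminal B, add B -> .γ for every B-production
Closure: [S' -> .S, S -> .daA, S -> .d]


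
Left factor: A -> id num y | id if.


Common prefix: 'id'
Factored: A -> id A', A' -> num y | if


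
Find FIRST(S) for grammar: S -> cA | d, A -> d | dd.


Per alternative of S: FIRST(cA) = {c}; FIRST(d) = {d}
FIRST(S) = {c, d}


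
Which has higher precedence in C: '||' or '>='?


'>=' is relational (level 7); '||' is logical OR (level 1)
Higher level binds tighter
'>=' has higher precedence than '||'


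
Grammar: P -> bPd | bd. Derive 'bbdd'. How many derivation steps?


Derivation: P => bPd => bbdd
Steps: 2


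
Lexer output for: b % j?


Scan left to right, longest-match per lexeme
Tokens: ID(b), OP(%), ID(j)


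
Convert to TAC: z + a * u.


Break into single-operator statements:
t1 = a * u
t2 = z + t1


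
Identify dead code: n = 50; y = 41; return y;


n is assigned but never read
Dead: 'n = 50'


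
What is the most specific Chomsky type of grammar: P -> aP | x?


Right-linear: every RHS is a terminal or a terminal followed by one nonterminal
Classification: Type 3 (Regular)


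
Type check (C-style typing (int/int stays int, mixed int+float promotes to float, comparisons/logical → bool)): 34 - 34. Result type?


Operand types: int - int
Rule: mixed int/float promotes to float; int/int stays int
Result type: int


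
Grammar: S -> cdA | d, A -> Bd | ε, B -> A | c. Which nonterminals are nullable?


A nonterminal is nullable iff some alternative derives ε (directly, or every symbol in it is nullable)
Nullable: {A, B}


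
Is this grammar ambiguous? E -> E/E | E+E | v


'v/v+v' has two parse trees (no precedence encoded between / and +)
Ambiguous


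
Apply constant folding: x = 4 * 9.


4 * 9 = 36 at compile time
Optimized: x = 36


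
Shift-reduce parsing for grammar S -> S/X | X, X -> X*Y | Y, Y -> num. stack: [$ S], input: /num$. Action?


shift '/' to continue S -> S/X
Action: shift


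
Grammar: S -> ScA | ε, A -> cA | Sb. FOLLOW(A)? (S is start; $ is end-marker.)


$ ∈ FOLLOW(S). For each A -> αBβ: add FIRST(β)\{ε} to FOLLOW(B); if β nullable, add FOLLOW(A).
FOLLOW(A) = {$, b, c}


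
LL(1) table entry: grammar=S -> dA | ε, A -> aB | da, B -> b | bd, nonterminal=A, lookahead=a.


For [A, a]: 'a' ∈ FIRST(aB)
Entry: A -> aB


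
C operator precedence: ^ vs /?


'/' is multiplicative (level 10); '^' is bitwise XOR (level 4)
Higher level binds tighter
'/' has higher precedence than '^'


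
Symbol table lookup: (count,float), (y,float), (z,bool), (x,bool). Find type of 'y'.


Lookup 'y' → type float


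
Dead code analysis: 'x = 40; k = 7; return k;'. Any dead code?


x is assigned but never read
Dead: 'x = 40'


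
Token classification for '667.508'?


Pattern: digits with a decimal point
Type: FLOAT_LITERAL


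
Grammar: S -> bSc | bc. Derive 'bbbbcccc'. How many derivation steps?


Derivation: S => bSc => bbScc => bbbSccc => bbbbcccc
Steps: 4


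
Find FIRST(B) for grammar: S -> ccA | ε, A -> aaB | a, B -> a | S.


Per alternative of B: FIRST(a) = {a}; FIRST(S) = {c, ε}
FIRST(B) = {a, c, ε}


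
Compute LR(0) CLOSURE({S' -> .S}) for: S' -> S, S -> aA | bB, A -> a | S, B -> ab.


Start: S' -> .S
For each item with dot before a nonterminal B, add B -> .γ for every B-production
Closure: [S' -> .S, S -> .aA, S -> .bB]


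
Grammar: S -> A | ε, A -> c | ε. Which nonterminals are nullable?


A nonterminal is nullable iff some alternative derives ε (directly, or every symbol in it is nullable)
Nullable: {A, S}


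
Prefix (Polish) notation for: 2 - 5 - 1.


left-to-right (same/higher precedence on left): tree is (- (- 2 5) 1)
Prefix: - - 2 5 1


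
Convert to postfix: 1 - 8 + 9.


Left to right (same or higher precedence on left)
Postfix: 1 8 - 9 +


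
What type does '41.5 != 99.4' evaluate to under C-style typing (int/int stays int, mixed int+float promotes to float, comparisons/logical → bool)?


Operand types: float != float
Rule: comparison yields bool
Result type: bool


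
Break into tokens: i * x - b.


Scan left to right, longest-match per lexeme
Tokens: ID(i), OP(*), ID(x), OP(-), ID(b)


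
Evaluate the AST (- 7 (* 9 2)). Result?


Evaluate inner: (* 9 2) = 18
Evaluate root: (- 7 18) = -11
Result: -11


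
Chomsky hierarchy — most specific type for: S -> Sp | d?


Left-linear: every RHS is a terminal or one nonterminal followed by a terminal
Classification: Type 3 (Regular)


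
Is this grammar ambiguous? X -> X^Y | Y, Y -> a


precedence layered via separate nonterminal Y: deterministic
Unambiguous


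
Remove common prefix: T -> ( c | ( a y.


Common prefix: '('
Factored: T -> ( T', T' -> c | a y


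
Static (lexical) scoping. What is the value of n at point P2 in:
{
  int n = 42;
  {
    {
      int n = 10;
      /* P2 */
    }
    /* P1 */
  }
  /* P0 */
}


n declared in the same block as P2
n = 10


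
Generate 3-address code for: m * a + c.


Break into single-operator statements:
t1 = m * a
t2 = t1 + c


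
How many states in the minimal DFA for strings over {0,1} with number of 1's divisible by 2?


Track (count of 1) mod 2: states 0..1, accept at 0
Minimal DFA: 2 states


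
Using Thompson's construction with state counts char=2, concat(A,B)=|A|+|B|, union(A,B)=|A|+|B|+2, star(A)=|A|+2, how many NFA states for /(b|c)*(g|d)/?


Syntax tree has 4 char leaf(s), 2 union(s), 1 star(s)
chars contribute 4×2 = 8; each union adds +2; each star adds +2
Total: 8 + 4 + 2 = 14 states


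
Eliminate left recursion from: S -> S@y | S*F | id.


Left-recursive alternatives: S@y, S*F; non-recursive: id
Introduce S': S -> idS', S' -> @yS' | *FS' | ε


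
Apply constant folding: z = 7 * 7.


7 * 7 = 49 at compile time
Optimized: z = 49


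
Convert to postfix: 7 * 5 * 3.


Left to right (same or higher precedence on left)
Postfix: 7 5 * 3 *


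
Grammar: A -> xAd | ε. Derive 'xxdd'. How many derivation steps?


Derivation: A => xAd => xxAdd => xxdd
Steps: 3


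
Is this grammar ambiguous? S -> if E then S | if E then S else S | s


dangling else: 'if E then if E then s else s' parses two ways
Ambiguous


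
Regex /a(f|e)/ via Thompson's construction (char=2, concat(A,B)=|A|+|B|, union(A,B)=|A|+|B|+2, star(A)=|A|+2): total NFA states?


Syntax tree has 3 char leaf(s), 1 union(s), 0 star(s)
chars contribute 3×2 = 6; each union adds +2; each star adds +2
Total: 6 + 2 + 0 = 8 states


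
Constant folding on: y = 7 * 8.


7 * 8 = 56 at compile time
Optimized: y = 56


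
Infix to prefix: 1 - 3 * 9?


'*' binds tighter: tree is (- 1 (* 3 9))
Prefix: - 1 * 3 9


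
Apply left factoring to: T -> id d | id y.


Common prefix: 'id'
Factored: T -> id T', T' -> d | y


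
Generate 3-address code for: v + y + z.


Break into single-operator statements:
t1 = v + y
t2 = t1 + z


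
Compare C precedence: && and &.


'&' is bitwise AND (level 5); '&&' is logical AND (level 2)
Higher level binds tighter
'&' has higher precedence than '&&'


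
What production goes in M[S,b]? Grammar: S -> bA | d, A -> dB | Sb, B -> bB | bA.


For [S, b]: 'b' ∈ FIRST(bA)
Entry: S -> bA


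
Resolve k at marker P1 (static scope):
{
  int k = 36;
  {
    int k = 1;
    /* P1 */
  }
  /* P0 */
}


k declared in the same block as P1
k = 1


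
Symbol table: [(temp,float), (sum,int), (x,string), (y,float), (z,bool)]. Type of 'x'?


Lookup 'x' → type string


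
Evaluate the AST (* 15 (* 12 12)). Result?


Evaluate inner: (* 12 12) = 144
Evaluate root: (* 15 144) = 2160
Result: 2160


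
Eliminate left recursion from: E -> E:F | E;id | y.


Left-recursive alternatives: E:F, E;id; non-recursive: y
Introduce E': E -> yE', E' -> :FE' | ;idE' | ε


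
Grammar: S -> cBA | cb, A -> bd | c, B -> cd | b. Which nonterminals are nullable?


A nonterminal is nullable iff some alternative derives ε (directly, or every symbol in it is nullable)
Nullable: {}


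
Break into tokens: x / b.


Scan left to right, longest-match per lexeme
Tokens: ID(x), OP(/), ID(b)


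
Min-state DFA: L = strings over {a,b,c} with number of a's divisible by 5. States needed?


Track (count of a) mod 5: states 0..4, accept at 0
Minimal DFA: 5 states


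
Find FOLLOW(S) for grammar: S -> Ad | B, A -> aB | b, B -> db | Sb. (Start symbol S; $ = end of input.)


$ ∈ FOLLOW(S). For each A -> αBβ: add FIRST(β)\{ε} to FOLLOW(B); if β nullable, add FOLLOW(A).
FOLLOW(S) = {$, b}


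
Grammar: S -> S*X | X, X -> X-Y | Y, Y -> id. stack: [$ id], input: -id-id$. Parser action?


'id' on top is the handle for Y -> id
Action: reduce (Y -> id)


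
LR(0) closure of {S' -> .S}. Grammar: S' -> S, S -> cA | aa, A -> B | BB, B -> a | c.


Start: S' -> .S
For each item with dot before a nonterminal B, add B -> .γ for every B-production
Closure: [S' -> .S, S -> .cA, S -> .aa]


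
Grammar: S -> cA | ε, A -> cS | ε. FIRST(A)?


Per alternative of A: FIRST(cS) = {c}; FIRST(ε) = {ε}
FIRST(A) = {c, ε}


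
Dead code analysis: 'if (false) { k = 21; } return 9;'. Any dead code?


condition is constant false, so the whole block is unreachable
Dead: 'if (false) { k = 21; }'


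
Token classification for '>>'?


Pattern: operator symbol
Type: OPERATOR


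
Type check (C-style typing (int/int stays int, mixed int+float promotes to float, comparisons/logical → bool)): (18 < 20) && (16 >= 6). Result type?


Operand types: bool && bool
Rule: logical operators take bool operands and yield bool
Result type: bool


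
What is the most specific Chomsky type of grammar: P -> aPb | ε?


Single nonterminal LHS, but a^n b^n is not regular
Classification: Type 2 (Context-Free)


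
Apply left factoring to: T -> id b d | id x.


Common prefix: 'id'
Factored: T -> id T', T' -> b d | x
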